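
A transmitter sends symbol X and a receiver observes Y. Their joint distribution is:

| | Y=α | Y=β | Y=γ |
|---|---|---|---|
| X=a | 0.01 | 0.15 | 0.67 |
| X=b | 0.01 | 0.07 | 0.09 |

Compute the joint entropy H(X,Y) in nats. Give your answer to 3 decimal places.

H(X,Y) = −Σ p(x,y)·ln p(x,y) over all 6 cells.
  cell (a,α): −0.01·ln0.01 = 0.0461
  cell (a,β): −0.15·ln0.15 = 0.2846
  cell (a,γ): −0.67·ln0.67 = 0.2683
  cell (b,α): −0.01·ln0.01 = 0.0461
  cell (b,β): −0.07·ln0.07 = 0.1861
  cell (b,γ): −0.09·ln0.09 = 0.2167
Sum = 1.048 nats.

1.048 nats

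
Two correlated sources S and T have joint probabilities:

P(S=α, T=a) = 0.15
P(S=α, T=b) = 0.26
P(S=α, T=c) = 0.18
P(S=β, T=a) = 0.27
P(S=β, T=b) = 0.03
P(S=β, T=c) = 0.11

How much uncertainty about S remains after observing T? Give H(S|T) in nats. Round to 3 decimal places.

0.563 nats

Marginals: p(S) = (0.5900, 0.4100), p(T) = (0.4200, 0.2900, 0.2900).
H(S|T) = Σ p(T) · H(S|T=·).
  T=a: p=0.4200, H(S|T=a) = 0.6518
  T=b: p=0.2900, H(S|T=b) = 0.3326
  T=c: p=0.2900, H(S|T=c) = 0.6637
Weighted sum = 0.563 nats.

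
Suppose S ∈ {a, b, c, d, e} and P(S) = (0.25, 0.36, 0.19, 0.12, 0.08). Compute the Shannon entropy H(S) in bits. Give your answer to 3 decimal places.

2.144 bits

H(S) = −Σ p·log₂ p.
  −(0.25)·log₂(0.25) = 0.5000
  −(0.36)·log₂(0.36) = 0.5306
  −(0.19)·log₂(0.19) = 0.4552
  −(0.12)·log₂(0.12) = 0.3671
  −(0.08)·log₂(0.08) = 0.2915
Sum: 0.5000 + 0.5306 + 0.4552 + 0.3671 + 0.2915 = 2.144 bits.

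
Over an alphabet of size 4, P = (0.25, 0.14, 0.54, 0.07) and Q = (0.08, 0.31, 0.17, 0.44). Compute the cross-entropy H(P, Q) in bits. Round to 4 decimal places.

2.6109 bits

H(P,Q) = −Σ p·log₂ q.
  −0.25·log₂(0.08) = 0.91096
  −0.14·log₂(0.31) = 0.23655
  −0.54·log₂(0.17) = 1.38045
  −0.07·log₂(0.44) = 0.08291
H(P,Q) = 2.6109 bits.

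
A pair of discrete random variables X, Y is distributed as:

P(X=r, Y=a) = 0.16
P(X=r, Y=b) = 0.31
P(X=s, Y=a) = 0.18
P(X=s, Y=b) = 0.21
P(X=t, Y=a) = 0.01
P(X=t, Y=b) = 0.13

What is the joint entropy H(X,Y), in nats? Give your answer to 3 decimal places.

H(X,Y) = −Σ p(x,y)·ln p(x,y) over all 6 cells.
  cell (r,a): −0.16·ln0.16 = 0.2932
  cell (r,b): −0.31·ln0.31 = 0.3631
  cell (s,a): −0.18·ln0.18 = 0.3087
  cell (s,b): −0.21·ln0.21 = 0.3277
  cell (t,a): −0.01·ln0.01 = 0.0461
  cell (t,b): −0.13·ln0.13 = 0.2652
Sum = 1.604 nats.

1.604 nats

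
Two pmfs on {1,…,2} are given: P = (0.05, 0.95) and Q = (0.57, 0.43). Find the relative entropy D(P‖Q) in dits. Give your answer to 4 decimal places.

0.2742 dits

D(P‖Q) = Σ p·log₁₀(p/q).
  0.05·log₁₀(0.05/0.57) = -0.05285
  0.95·log₁₀(0.95/0.43) = 0.32704
D(P‖Q) = 0.2742 dits.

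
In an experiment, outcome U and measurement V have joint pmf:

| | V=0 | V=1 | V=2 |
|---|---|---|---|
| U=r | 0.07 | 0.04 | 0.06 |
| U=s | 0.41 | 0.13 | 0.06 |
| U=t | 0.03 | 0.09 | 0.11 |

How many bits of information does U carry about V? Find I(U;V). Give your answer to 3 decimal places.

Marginals: p(U) = (0.1700, 0.6000, 0.2300), p(V) = (0.5100, 0.2600, 0.2300).
I(U;V) = H(U) + H(V) − H(U,V).
H(U) = 1.3644, H(V) = 1.4884, H(U,V) = 2.6661.
I(U;V) = 1.3644 + 1.4884 − 2.6661 = 0.187 bits.

0.187 bits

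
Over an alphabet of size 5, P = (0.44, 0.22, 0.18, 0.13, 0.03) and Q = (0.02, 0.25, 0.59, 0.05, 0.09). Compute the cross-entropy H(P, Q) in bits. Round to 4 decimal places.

H(P,Q) = −Σ p·log₂ q.
  −0.44·log₂(0.02) = 2.48330
  −0.22·log₂(0.25) = 0.44000
  −0.18·log₂(0.59) = 0.13702
  −0.13·log₂(0.05) = 0.56185
  −0.03·log₂(0.09) = 0.10422
H(P,Q) = 3.7264 bits.

3.7264 bits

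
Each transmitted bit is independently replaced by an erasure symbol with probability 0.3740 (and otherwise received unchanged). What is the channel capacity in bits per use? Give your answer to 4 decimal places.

Binary erasure channel: capacity C = 1 − ε.
C = 1 − 0.3740 = 0.6260 bits per channel use.

0.6260 bits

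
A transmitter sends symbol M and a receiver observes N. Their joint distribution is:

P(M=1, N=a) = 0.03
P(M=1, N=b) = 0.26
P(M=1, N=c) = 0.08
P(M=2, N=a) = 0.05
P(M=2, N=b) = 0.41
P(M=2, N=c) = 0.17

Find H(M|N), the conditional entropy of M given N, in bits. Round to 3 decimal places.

Chain rule: H(M|N) = H(M,N) − H(N).
Marginals: p(M) = (0.3700, 0.6300), p(N) = (0.0800, 0.6700, 0.2500).
H(M,N) = 2.1266 bits; H(N) = 1.1786 bits.
H(M|N) = 2.1266 − 1.1786 = 0.948 bits.

0.948 bits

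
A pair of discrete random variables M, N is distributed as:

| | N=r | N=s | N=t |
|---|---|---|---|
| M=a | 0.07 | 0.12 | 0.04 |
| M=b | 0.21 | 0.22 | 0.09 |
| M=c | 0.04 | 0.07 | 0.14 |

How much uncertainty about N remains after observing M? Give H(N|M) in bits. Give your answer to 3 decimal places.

Marginals: p(M) = (0.2300, 0.5200, 0.2500), p(N) = (0.3200, 0.4100, 0.2700).
H(N|M) = Σ p(M) · H(N|M=·).
  M=a: p=0.2300, H(N|M=a) = 1.4509
  M=b: p=0.5200, H(N|M=b) = 1.4913
  M=c: p=0.2500, H(N|M=c) = 1.4057
Weighted sum = 1.461 bits.

1.461 bits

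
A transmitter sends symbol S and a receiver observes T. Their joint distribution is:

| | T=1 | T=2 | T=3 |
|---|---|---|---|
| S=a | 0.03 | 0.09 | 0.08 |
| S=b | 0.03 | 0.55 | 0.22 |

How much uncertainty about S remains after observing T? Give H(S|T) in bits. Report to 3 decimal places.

0.686 bits

Marginals: p(S) = (0.2000, 0.8000), p(T) = (0.0600, 0.6400, 0.3000).
H(S|T) = Σ p(T) · H(S|T=·).
  T=1: p=0.0600, H(S|T=1) = 1.0000
  T=2: p=0.6400, H(S|T=2) = 0.5859
  T=3: p=0.3000, H(S|T=3) = 0.8366
Weighted sum = 0.686 bits.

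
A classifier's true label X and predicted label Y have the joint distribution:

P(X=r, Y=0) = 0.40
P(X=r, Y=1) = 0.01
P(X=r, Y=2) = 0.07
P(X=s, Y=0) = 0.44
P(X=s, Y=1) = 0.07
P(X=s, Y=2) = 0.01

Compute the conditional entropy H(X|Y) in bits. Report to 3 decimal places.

0.926 bits

Chain rule: H(X|Y) = H(X,Y) − H(Y).
Marginals: p(X) = (0.4800, 0.5200), p(Y) = (0.8400, 0.0800, 0.0800).
H(X,Y) = 1.7199 bits; H(Y) = 0.7943 bits.
H(X|Y) = 1.7199 − 0.7943 = 0.926 bits.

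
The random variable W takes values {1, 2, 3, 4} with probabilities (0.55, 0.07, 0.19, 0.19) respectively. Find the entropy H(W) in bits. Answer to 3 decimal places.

1.653 bits

H(W) = −Σ p·log₂ p.
  −(0.55)·log₂(0.55) = 0.4744
  −(0.07)·log₂(0.07) = 0.2686
  −(0.19)·log₂(0.19) = 0.4552
  −(0.19)·log₂(0.19) = 0.4552
Sum: 0.4744 + 0.2686 + 0.4552 + 0.4552 = 1.653 bits.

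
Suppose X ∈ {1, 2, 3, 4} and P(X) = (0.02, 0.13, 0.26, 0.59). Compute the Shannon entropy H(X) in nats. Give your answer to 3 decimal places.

H(X) = −Σ p·ln p.
  −(0.02)·ln(0.02) = 0.0782
  −(0.13)·ln(0.13) = 0.2652
  −(0.26)·ln(0.26) = 0.3502
  −(0.59)·ln(0.59) = 0.3113
Sum: 0.0782 + 0.2652 + 0.3502 + 0.3113 = 1.005 nats.

1.005 nats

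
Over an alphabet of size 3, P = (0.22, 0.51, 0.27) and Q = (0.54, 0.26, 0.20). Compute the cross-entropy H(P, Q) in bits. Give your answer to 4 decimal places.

H(P,Q) = −Σ p·log₂ q.
  −0.22·log₂(0.54) = 0.19557
  −0.51·log₂(0.26) = 0.99114
  −0.27·log₂(0.20) = 0.62692
H(P,Q) = 1.8136 bits.

1.8136 bits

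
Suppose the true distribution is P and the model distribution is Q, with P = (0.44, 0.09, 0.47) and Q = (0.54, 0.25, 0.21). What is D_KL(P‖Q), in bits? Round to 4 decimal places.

D(P‖Q) = Σ p·log₂(p/q).
  0.44·log₂(0.44/0.54) = -0.13000
  0.09·log₂(0.09/0.25) = -0.13265
  0.47·log₂(0.47/0.21) = 0.54627
D(P‖Q) = 0.2836 bits.

0.2836 bits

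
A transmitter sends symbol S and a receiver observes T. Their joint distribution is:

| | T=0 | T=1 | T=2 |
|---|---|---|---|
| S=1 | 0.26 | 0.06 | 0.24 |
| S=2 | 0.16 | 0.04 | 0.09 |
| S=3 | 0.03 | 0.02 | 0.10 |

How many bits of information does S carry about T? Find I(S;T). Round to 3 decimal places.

Marginals: p(S) = (0.5600, 0.2900, 0.1500), p(T) = (0.4500, 0.1200, 0.4300).
I(S;T) = H(S) + H(T) − H(S,T).
H(S) = 1.3969, H(T) = 1.4090, H(S,T) = 2.7612.
I(S;T) = 1.3969 + 1.4090 − 2.7612 = 0.045 bits.

0.045 bits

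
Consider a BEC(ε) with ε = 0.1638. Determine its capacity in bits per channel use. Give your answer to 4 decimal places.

Binary erasure channel: capacity C = 1 − ε.
C = 1 − 0.1638 = 0.8362 bits per channel use.

0.8362 bits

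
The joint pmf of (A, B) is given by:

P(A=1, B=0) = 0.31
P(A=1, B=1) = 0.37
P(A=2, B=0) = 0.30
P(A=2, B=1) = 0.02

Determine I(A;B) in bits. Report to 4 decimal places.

Marginals: p(A) = (0.6800, 0.3200), p(B) = (0.6100, 0.3900).
I(A;B) = Σ p(x,y)·log₂[p(x,y)/(p(x)p(y))].
  (1,0): 0.31·log₂(0.7473) = -0.13025
  (1,1): 0.37·log₂(1.3952) = 0.17776
  (2,0): 0.30·log₂(1.5369) = 0.18600
  (2,1): 0.02·log₂(0.1603) = -0.05283
Sum = 0.1807 bits.

0.1807 bits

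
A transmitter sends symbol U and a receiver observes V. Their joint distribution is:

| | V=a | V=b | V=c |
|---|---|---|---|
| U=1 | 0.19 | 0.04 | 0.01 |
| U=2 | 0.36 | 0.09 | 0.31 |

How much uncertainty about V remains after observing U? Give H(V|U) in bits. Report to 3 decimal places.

1.279 bits

Marginals: p(U) = (0.2400, 0.7600), p(V) = (0.5500, 0.1300, 0.3200).
H(V|U) = Σ p(U) · H(V|U=·).
  U=1: p=0.2400, H(V|U=1) = 0.8887
  U=2: p=0.7600, H(V|U=2) = 1.4028
Weighted sum = 1.279 bits.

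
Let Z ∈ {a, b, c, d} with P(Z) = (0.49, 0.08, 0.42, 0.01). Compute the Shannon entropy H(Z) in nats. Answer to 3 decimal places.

0.962 nats

H(Z) = −Σ p·ln p.
  −(0.49)·ln(0.49) = 0.3495
  −(0.08)·ln(0.08) = 0.2021
  −(0.42)·ln(0.42) = 0.3644
  −(0.01)·ln(0.01) = 0.0461
Sum: 0.3495 + 0.2021 + 0.3644 + 0.0461 = 0.962 nats.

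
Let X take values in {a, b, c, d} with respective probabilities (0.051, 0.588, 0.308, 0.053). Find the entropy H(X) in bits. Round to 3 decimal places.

1.417 bits

H(X) = −Σ p·log₂ p.
  −(0.051)·log₂(0.051) = 0.2190
  −(0.588)·log₂(0.588) = 0.4505
  −(0.308)·log₂(0.308) = 0.5233
  −(0.053)·log₂(0.053) = 0.2246
Sum: 0.2190 + 0.4505 + 0.5233 + 0.2246 = 1.417 bits.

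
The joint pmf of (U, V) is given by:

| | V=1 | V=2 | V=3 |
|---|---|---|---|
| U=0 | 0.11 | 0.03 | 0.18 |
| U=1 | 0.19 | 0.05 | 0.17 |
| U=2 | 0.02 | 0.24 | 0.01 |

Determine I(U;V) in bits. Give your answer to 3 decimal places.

Marginals: p(U) = (0.3200, 0.4100, 0.2700), p(V) = (0.3200, 0.3200, 0.3600).
I(U;V) = H(U) + H(V) − H(U,V).
H(U) = 1.5634, H(V) = 1.5827, H(U,V) = 2.7267.
I(U;V) = 1.5634 + 1.5827 − 2.7267 = 0.419 bits.

0.419 bits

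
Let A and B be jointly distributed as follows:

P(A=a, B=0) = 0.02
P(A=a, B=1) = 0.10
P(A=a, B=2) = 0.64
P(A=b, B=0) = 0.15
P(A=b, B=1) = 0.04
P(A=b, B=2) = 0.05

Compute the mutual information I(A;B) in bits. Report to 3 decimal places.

Marginals: p(A) = (0.7600, 0.2400), p(B) = (0.1700, 0.1400, 0.6900).
I(A;B) = H(A) + H(B) − H(A,B).
H(A) = 0.7950, H(B) = 1.2011, H(A,B) = 1.6695.
I(A;B) = 0.7950 + 1.2011 − 1.6695 = 0.327 bits.

0.327 bits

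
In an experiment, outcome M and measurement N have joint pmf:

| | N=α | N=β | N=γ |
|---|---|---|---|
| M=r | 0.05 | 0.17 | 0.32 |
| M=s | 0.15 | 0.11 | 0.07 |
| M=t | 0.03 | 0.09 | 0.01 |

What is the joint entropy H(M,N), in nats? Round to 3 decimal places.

H(M,N) = −Σ p(x,y)·ln p(x,y) over all 9 cells.
  cell (r,α): −0.05·ln0.05 = 0.1498
  cell (r,β): −0.17·ln0.17 = 0.3012
  cell (r,γ): −0.32·ln0.32 = 0.3646
  cell (s,α): −0.15·ln0.15 = 0.2846
  cell (s,β): −0.11·ln0.11 = 0.2428
  cell (s,γ): −0.07·ln0.07 = 0.1861
  cell (t,α): −0.03·ln0.03 = 0.1052
  cell (t,β): −0.09·ln0.09 = 0.2167
  cell (t,γ): −0.01·ln0.01 = 0.0461
Sum = 1.897 nats.

1.897 nats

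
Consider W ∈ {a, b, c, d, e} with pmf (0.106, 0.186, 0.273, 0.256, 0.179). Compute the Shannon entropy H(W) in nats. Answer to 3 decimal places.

H(W) = −Σ p·ln p.
  −(0.106)·ln(0.106) = 0.2379
  −(0.186)·ln(0.186) = 0.3129
  −(0.273)·ln(0.273) = 0.3544
  −(0.256)·ln(0.256) = 0.3488
  −(0.179)·ln(0.179) = 0.3079
Sum: 0.2379 + 0.3129 + 0.3544 + 0.3488 + 0.3079 = 1.562 nats.

1.562 nats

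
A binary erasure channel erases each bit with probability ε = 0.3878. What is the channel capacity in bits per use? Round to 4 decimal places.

Binary erasure channel: capacity C = 1 − ε.
C = 1 − 0.3878 = 0.6122 bits per channel use.

0.6122 bits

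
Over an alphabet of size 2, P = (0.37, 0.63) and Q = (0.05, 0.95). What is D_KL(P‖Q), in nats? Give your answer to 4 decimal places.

D(P‖Q) = Σ p·ln(p/q).
  0.37·ln(0.37/0.05) = 0.74055
  0.63·ln(0.63/0.95) = -0.25877
D(P‖Q) = 0.4818 nats.

0.4818 nats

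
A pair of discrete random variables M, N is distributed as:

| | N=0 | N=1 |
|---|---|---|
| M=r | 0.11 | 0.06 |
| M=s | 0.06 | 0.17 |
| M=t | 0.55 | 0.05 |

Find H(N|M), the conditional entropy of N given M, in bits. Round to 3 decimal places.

0.598 bits

Marginals: p(M) = (0.1700, 0.2300, 0.6000), p(N) = (0.7200, 0.2800).
H(N|M) = Σ p(M) · H(N|M=·).
  M=r: p=0.1700, H(N|M=r) = 0.9367
  M=s: p=0.2300, H(N|M=s) = 0.8281
  M=t: p=0.6000, H(N|M=t) = 0.4138
Weighted sum = 0.598 bits.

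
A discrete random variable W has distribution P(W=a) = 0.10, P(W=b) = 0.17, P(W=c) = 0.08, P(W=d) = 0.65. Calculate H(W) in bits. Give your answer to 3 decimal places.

1.462 bits

H(W) = −Σ p·log₂ p.
  −(0.10)·log₂(0.10) = 0.3322
  −(0.17)·log₂(0.17) = 0.4346
  −(0.08)·log₂(0.08) = 0.2915
  −(0.65)·log₂(0.65) = 0.4040
Sum: 0.3322 + 0.4346 + 0.2915 + 0.4040 = 1.462 bits.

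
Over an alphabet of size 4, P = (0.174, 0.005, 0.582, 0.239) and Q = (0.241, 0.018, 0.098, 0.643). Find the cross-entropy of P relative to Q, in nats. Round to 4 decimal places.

1.7251 nats

H(P,Q) = −Σ p·ln q.
  −0.174·ln(0.241) = 0.24759
  −0.005·ln(0.018) = 0.02009
  −0.582·ln(0.098) = 1.35186
  −0.239·ln(0.643) = 0.10554
H(P,Q) = 1.7251 nats.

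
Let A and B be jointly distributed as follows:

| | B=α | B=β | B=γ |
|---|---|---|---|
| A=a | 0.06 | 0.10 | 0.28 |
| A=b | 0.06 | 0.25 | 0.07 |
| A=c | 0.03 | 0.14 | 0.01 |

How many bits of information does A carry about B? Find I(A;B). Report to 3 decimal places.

Marginals: p(A) = (0.4400, 0.3800, 0.1800), p(B) = (0.1500, 0.4900, 0.3600).
I(A;B) = H(A) + H(B) − H(A,B).
H(A) = 1.4969, H(B) = 1.4454, H(A,B) = 2.7174.
I(A;B) = 1.4969 + 1.4454 − 2.7174 = 0.225 bits.

0.225 bits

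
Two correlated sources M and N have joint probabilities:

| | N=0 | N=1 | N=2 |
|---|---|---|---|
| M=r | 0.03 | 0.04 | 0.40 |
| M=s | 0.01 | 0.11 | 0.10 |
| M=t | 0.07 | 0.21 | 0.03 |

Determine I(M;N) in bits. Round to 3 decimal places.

Marginals: p(M) = (0.4700, 0.2200, 0.3100), p(N) = (0.1100, 0.3600, 0.5300).
I(M;N) = H(M) + H(N) − H(M,N).
H(M) = 1.5163, H(N) = 1.3663, H(M,N) = 2.5084.
I(M;N) = 1.5163 + 1.3663 − 2.5084 = 0.374 bits.

0.374 bits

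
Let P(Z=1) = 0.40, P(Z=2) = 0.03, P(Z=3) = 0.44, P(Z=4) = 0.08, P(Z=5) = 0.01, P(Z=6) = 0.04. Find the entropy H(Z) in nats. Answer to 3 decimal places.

1.210 nats

H(Z) = −Σ p·ln p.
  −(0.40)·ln(0.40) = 0.3665
  −(0.03)·ln(0.03) = 0.1052
  −(0.44)·ln(0.44) = 0.3612
  −(0.08)·ln(0.08) = 0.2021
  −(0.01)·ln(0.01) = 0.0461
  −(0.04)·ln(0.04) = 0.1288
Sum: 0.3665 + 0.1052 + 0.3612 + 0.2021 + 0.0461 + 0.1288 = 1.210 nats.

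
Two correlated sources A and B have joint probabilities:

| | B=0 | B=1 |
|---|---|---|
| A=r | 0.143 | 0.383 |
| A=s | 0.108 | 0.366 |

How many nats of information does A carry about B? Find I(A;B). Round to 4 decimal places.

0.0013 nats

Marginals: p(A) = (0.5260, 0.4740), p(B) = (0.2510, 0.7490).
I(A;B) = Σ p(x,y)·ln[p(x,y)/(p(x)p(y))].
  (r,0): 0.143·ln(1.0831) = 0.01142
  (r,1): 0.383·ln(0.9721) = -0.01082
  (s,0): 0.108·ln(0.9078) = -0.01045
  (s,1): 0.366·ln(1.0309) = 0.01114
Sum = 0.0013 nats.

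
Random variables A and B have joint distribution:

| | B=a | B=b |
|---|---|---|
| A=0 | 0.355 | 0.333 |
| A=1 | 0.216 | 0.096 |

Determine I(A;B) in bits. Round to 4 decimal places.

0.0201 bits

Marginals: p(A) = (0.6880, 0.3120), p(B) = (0.5710, 0.4290).
I(A;B) = H(A) + H(B) − H(A,B).
H(A) = 0.8955, H(B) = 0.9854, H(A,B) = 1.8608.
I(A;B) = 0.8955 + 0.9854 − 1.8608 = 0.0201 bits.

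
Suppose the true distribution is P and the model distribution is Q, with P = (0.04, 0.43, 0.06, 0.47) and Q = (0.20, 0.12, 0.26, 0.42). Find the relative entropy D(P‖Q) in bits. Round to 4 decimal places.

0.6482 bits

D(P‖Q) = Σ p·log₂(p/q).
  0.04·log₂(0.04/0.20) = -0.09288
  0.43·log₂(0.43/0.12) = 0.79176
  0.06·log₂(0.06/0.26) = -0.12693
  0.47·log₂(0.47/0.42) = 0.07627
D(P‖Q) = 0.6482 bits.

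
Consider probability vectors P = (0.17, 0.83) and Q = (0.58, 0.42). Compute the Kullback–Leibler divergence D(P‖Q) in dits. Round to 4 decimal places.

0.1549 dits

D(P‖Q) = Σ p·log₁₀(p/q).
  0.17·log₁₀(0.17/0.58) = -0.09061
  0.83·log₁₀(0.83/0.42) = 0.24554
D(P‖Q) = 0.1549 dits.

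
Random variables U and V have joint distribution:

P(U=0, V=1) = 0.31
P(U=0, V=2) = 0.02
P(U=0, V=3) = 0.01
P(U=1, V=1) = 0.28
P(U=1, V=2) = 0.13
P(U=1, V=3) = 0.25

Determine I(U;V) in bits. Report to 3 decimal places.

0.190 bits

Marginals: p(U) = (0.3400, 0.6600), p(V) = (0.5900, 0.1500, 0.2600).
I(U;V) = Σ p(x,y)·log₂[p(x,y)/(p(x)p(y))].
  (0,1): 0.31·log₂(1.5454) = 0.1947
  (0,2): 0.02·log₂(0.3922) = -0.0270
  (0,3): 0.01·log₂(0.1131) = -0.0314
  (1,1): 0.28·log₂(0.7191) = -0.1332
  (1,2): 0.13·log₂(1.3131) = 0.0511
  (1,3): 0.25·log₂(1.4569) = 0.1357
Sum = 0.190 bits.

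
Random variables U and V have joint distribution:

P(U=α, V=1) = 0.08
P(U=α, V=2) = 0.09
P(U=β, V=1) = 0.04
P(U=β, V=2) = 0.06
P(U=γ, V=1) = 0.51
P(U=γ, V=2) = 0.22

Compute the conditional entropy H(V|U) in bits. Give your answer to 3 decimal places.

Marginals: p(U) = (0.1700, 0.1000, 0.7300), p(V) = (0.6300, 0.3700).
H(V|U) = Σ p(U) · H(V|U=·).
  U=α: p=0.1700, H(V|U=α) = 0.9975
  U=β: p=0.1000, H(V|U=β) = 0.9710
  U=γ: p=0.7300, H(V|U=γ) = 0.8830
Weighted sum = 0.911 bits.

0.911 bits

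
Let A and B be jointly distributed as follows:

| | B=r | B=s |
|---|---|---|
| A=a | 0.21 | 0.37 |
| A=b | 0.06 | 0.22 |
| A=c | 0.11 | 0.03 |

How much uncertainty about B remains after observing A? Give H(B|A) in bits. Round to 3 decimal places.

0.863 bits

Marginals: p(A) = (0.5800, 0.2800, 0.1400), p(B) = (0.3800, 0.6200).
H(B|A) = Σ p(A) · H(B|A=·).
  A=a: p=0.5800, H(B|A=a) = 0.9444
  A=b: p=0.2800, H(B|A=b) = 0.7496
  A=c: p=0.1400, H(B|A=c) = 0.7496
Weighted sum = 0.863 bits.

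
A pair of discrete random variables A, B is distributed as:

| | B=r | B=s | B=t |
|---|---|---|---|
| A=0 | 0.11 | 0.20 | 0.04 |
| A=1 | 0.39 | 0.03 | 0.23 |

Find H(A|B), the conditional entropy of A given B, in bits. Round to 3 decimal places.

Marginals: p(A) = (0.3500, 0.6500), p(B) = (0.5000, 0.2300, 0.2700).
H(A|B) = Σ p(B) · H(A|B=·).
  B=r: p=0.5000, H(A|B=r) = 0.7602
  B=s: p=0.2300, H(A|B=s) = 0.5586
  B=t: p=0.2700, H(A|B=t) = 0.6052
Weighted sum = 0.672 bits.

0.672 bits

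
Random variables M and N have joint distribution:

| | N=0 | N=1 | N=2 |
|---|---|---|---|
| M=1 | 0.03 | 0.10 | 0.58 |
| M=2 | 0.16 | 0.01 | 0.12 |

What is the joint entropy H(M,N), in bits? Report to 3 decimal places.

1.796 bits

H(M,N) = −Σ p(x,y)·log₂ p(x,y) over all 6 cells.
  cell (1,0): −0.03·log₂0.03 = 0.1518
  cell (1,1): −0.10·log₂0.10 = 0.3322
  cell (1,2): −0.58·log₂0.58 = 0.4558
  cell (2,0): −0.16·log₂0.16 = 0.4230
  cell (2,1): −0.01·log₂0.01 = 0.0664
  cell (2,2): −0.12·log₂0.12 = 0.3671
Sum = 1.796 bits.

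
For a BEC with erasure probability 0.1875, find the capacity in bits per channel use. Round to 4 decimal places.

Binary erasure channel: capacity C = 1 − ε.
C = 1 − 0.1875 = 0.8125 bits per channel use.

0.8125 bits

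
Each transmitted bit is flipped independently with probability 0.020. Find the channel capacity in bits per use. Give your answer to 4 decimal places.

Binary symmetric channel: C = 1 − h₂(ε) where h₂ is the binary entropy function.
h₂(0.020) = −0.020·log₂0.020 − 0.980·log₂0.980 = 0.1414.
C = 1 − 0.1414 = 0.8586 bits per channel use.

0.8586 bits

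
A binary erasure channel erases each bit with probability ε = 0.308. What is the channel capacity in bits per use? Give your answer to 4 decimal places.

Binary erasure channel: capacity C = 1 − ε.
C = 1 − 0.308 = 0.6920 bits per channel use.

0.6920 bits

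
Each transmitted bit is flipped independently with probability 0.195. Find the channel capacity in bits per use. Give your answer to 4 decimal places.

0.2882 bits

Binary symmetric channel: C = 1 − h₂(ε) where h₂ is the binary entropy function.
h₂(0.195) = −0.195·log₂0.195 − 0.805·log₂0.805 = 0.7118.
C = 1 − 0.7118 = 0.2882 bits per channel use.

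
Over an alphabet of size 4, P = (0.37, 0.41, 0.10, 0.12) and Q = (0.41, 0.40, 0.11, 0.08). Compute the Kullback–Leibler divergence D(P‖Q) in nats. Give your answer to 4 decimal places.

0.0113 nats

D(P‖Q) = Σ p·ln(p/q).
  0.37·ln(0.37/0.41) = -0.03798
  0.41·ln(0.41/0.40) = 0.01012
  0.10·ln(0.10/0.11) = -0.00953
  0.12·ln(0.12/0.08) = 0.04866
D(P‖Q) = 0.0113 nats.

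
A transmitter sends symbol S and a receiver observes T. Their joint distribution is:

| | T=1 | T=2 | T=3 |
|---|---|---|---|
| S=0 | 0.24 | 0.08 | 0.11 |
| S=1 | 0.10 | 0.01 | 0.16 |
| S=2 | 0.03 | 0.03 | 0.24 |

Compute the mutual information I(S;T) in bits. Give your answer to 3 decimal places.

0.193 bits

Marginals: p(S) = (0.4300, 0.2700, 0.3000), p(T) = (0.3700, 0.1200, 0.5100).
I(S;T) = Σ p(x,y)·log₂[p(x,y)/(p(x)p(y))].
  (0,1): 0.24·log₂(1.5085) = 0.1423
  (0,2): 0.08·log₂(1.5504) = 0.0506
  (0,3): 0.11·log₂(0.5016) = -0.1095
  (1,1): 0.10·log₂(1.0010) = 0.0001
  (1,2): 0.01·log₂(0.3086) = -0.0170
  (1,3): 0.16·log₂(1.1619) = 0.0346
  (2,1): 0.03·log₂(0.2703) = -0.0566
  (2,2): 0.03·log₂(0.8333) = -0.0079
  (2,3): 0.24·log₂(1.5686) = 0.1559
Sum = 0.193 bits.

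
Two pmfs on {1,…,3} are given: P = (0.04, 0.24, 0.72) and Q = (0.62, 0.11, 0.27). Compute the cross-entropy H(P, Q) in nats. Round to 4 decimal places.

1.4916 nats

H(P,Q) = −Σ p·ln q.
  −0.04·ln(0.62) = 0.01912
  −0.24·ln(0.11) = 0.52975
  −0.72·ln(0.27) = 0.94272
H(P,Q) = 1.4916 nats.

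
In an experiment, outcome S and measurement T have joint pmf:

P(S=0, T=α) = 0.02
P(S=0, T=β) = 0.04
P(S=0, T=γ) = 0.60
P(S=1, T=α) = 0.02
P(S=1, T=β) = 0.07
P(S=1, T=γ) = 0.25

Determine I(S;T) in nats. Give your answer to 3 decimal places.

Marginals: p(S) = (0.6600, 0.3400), p(T) = (0.0400, 0.1100, 0.8500).
I(S;T) = Σ p(x,y)·ln[p(x,y)/(p(x)p(y))].
  (0,α): 0.02·ln(0.7576) = -0.0056
  (0,β): 0.04·ln(0.5510) = -0.0238
  (0,γ): 0.60·ln(1.0695) = 0.0403
  (1,α): 0.02·ln(1.4706) = 0.0077
  (1,β): 0.07·ln(1.8717) = 0.0439
  (1,γ): 0.25·ln(0.8651) = -0.0362
Sum = 0.026 nats.

0.026 nats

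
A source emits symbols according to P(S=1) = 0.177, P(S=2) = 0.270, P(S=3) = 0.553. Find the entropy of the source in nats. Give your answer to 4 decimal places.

0.9876 nats

H(S) = −Σ p·ln p.
  −(0.177)·ln(0.177) = 0.30649
  −(0.270)·ln(0.270) = 0.35352
  −(0.553)·ln(0.553) = 0.32760
Sum: 0.30649 + 0.35352 + 0.32760 = 0.9876 nats.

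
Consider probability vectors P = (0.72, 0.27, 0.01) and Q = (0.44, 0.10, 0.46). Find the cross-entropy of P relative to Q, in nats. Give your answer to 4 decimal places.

H(P,Q) = −Σ p·ln q.
  −0.72·ln(0.44) = 0.59111
  −0.27·ln(0.10) = 0.62170
  −0.01·ln(0.46) = 0.00777
H(P,Q) = 1.2206 nats.

1.2206 nats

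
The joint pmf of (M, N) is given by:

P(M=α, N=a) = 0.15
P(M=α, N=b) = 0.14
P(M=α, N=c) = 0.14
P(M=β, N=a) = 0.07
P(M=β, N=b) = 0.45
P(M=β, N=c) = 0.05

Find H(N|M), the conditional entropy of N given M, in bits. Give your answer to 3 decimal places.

1.222 bits

Marginals: p(M) = (0.4300, 0.5700), p(N) = (0.2200, 0.5900, 0.1900).
H(N|M) = Σ p(M) · H(N|M=·).
  M=α: p=0.4300, H(N|M=α) = 1.5842
  M=β: p=0.5700, H(N|M=β) = 0.9488
Weighted sum = 1.222 bits.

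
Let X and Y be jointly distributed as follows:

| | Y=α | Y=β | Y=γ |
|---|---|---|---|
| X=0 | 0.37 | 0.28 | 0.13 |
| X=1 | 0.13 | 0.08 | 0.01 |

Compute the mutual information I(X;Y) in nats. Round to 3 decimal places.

Marginals: p(X) = (0.7800, 0.2200), p(Y) = (0.5000, 0.3600, 0.1400).
I(X;Y) = Σ p(x,y)·ln[p(x,y)/(p(x)p(y))].
  (0,α): 0.37·ln(0.9487) = -0.0195
  (0,β): 0.28·ln(0.9972) = -0.0008
  (0,γ): 0.13·ln(1.1905) = 0.0227
  (1,α): 0.13·ln(1.1818) = 0.0217
  (1,β): 0.08·ln(1.0101) = 0.0008
  (1,γ): 0.01·ln(0.3247) = -0.0112
Sum = 0.014 nats.

0.014 nats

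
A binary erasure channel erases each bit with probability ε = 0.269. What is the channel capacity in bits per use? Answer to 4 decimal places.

0.7310 bits

Binary erasure channel: capacity C = 1 − ε.
C = 1 − 0.269 = 0.7310 bits per channel use.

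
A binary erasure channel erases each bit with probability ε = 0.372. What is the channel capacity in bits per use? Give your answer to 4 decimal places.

0.6280 bits

Binary erasure channel: capacity C = 1 − ε.
C = 1 − 0.372 = 0.6280 bits per channel use.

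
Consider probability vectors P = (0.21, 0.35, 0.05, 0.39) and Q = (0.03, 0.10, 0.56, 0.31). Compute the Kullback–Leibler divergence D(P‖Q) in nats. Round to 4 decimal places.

0.8158 nats

D(P‖Q) = Σ p·ln(p/q).
  0.21·ln(0.21/0.03) = 0.40864
  0.35·ln(0.35/0.10) = 0.43847
  0.05·ln(0.05/0.56) = -0.12080
  0.39·ln(0.39/0.31) = 0.08953
D(P‖Q) = 0.8158 nats.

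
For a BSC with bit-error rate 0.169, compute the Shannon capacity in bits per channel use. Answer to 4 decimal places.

Binary symmetric channel: C = 1 − h₂(ε) where h₂ is the binary entropy function.
h₂(0.169) = −0.169·log₂0.169 − 0.831·log₂0.831 = 0.6554.
C = 1 − 0.6554 = 0.3446 bits per channel use.

0.3446 bits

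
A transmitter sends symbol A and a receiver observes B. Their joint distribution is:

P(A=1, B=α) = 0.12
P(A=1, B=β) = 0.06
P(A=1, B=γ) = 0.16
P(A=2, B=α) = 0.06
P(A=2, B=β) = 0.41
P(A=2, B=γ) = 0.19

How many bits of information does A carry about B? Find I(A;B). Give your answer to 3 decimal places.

Marginals: p(A) = (0.3400, 0.6600), p(B) = (0.1800, 0.4700, 0.3500).
I(A;B) = Σ p(x,y)·log₂[p(x,y)/(p(x)p(y))].
  (1,α): 0.12·log₂(1.9608) = 0.1166
  (1,β): 0.06·log₂(0.3755) = -0.0848
  (1,γ): 0.16·log₂(1.3445) = 0.0683
  (2,α): 0.06·log₂(0.5051) = -0.0591
  (2,β): 0.41·log₂(1.3217) = 0.1650
  (2,γ): 0.19·log₂(0.8225) = -0.0536
Sum = 0.152 bits.

0.152 bits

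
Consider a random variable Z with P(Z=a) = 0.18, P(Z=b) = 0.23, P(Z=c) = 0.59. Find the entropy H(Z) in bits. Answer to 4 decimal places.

H(Z) = −Σ p·log₂ p.
  −(0.18)·log₂(0.18) = 0.44531
  −(0.23)·log₂(0.23) = 0.48767
  −(0.59)·log₂(0.59) = 0.44912
Sum: 0.44531 + 0.48767 + 0.44912 = 1.3821 bits.

1.3821 bits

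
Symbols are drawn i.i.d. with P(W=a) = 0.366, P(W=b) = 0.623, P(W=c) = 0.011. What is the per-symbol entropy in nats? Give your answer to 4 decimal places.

H(W) = −Σ p·ln p.
  −(0.366)·ln(0.366) = 0.36787
  −(0.623)·ln(0.623) = 0.29481
  −(0.011)·ln(0.011) = 0.04961
Sum: 0.36787 + 0.29481 + 0.04961 = 0.7123 nats.

0.7123 nats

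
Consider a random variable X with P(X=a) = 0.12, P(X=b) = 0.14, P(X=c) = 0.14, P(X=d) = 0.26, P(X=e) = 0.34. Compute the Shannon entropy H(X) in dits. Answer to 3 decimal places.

0.661 dits

H(X) = −Σ p·log₁₀ p.
  −(0.12)·log₁₀(0.12) = 0.1105
  −(0.14)·log₁₀(0.14) = 0.1195
  −(0.14)·log₁₀(0.14) = 0.1195
  −(0.26)·log₁₀(0.26) = 0.1521
  −(0.34)·log₁₀(0.34) = 0.1593
Sum: 0.1105 + 0.1195 + 0.1195 + 0.1521 + 0.1593 = 0.661 dits.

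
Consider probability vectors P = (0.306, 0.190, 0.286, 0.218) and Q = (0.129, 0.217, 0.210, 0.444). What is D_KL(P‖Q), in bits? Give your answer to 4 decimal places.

0.2486 bits

D(P‖Q) = Σ p·log₂(p/q).
  0.306·log₂(0.306/0.129) = 0.38133
  0.190·log₂(0.190/0.217) = -0.03642
  0.286·log₂(0.286/0.210) = 0.12745
  0.218·log₂(0.218/0.444) = -0.22372
D(P‖Q) = 0.2486 bits.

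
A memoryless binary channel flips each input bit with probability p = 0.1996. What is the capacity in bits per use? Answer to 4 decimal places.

0.2789 bits

Binary symmetric channel: C = 1 − h₂(ε) where h₂ is the binary entropy function.
h₂(0.1996) = −0.1996·log₂0.1996 − 0.8004·log₂0.8004 = 0.7211.
C = 1 − 0.7211 = 0.2789 bits per channel use.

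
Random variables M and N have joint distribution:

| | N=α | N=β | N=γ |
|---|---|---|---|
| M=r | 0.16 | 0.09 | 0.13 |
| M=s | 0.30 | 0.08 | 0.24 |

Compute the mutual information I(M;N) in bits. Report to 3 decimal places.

0.014 bits

Marginals: p(M) = (0.3800, 0.6200), p(N) = (0.4600, 0.1700, 0.3700).
I(M;N) = Σ p(x,y)·log₂[p(x,y)/(p(x)p(y))].
  (r,α): 0.16·log₂(0.9153) = -0.0204
  (r,β): 0.09·log₂(1.3932) = 0.0431
  (r,γ): 0.13·log₂(0.9246) = -0.0147
  (s,α): 0.30·log₂(1.0519) = 0.0219
  (s,β): 0.08·log₂(0.7590) = -0.0318
  (s,γ): 0.24·log₂(1.0462) = 0.0156
Sum = 0.014 bits.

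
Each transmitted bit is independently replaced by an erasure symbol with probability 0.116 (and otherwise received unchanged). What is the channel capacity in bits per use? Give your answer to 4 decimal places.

0.8840 bits

Binary erasure channel: capacity C = 1 − ε.
C = 1 − 0.116 = 0.8840 bits per channel use.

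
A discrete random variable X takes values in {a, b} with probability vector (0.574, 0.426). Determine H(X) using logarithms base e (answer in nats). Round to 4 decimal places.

H(X) = −Σ p·ln p.
  −(0.574)·ln(0.574) = 0.31864
  −(0.426)·ln(0.426) = 0.36351
Sum: 0.31864 + 0.36351 = 0.6822 nats.

0.6822 nats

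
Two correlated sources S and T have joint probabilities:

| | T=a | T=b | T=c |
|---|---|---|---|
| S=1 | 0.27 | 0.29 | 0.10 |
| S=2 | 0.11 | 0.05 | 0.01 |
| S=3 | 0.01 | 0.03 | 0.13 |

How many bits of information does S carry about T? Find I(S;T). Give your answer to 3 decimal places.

0.226 bits

Marginals: p(S) = (0.6600, 0.1700, 0.1700), p(T) = (0.3900, 0.3700, 0.2400).
I(S;T) = H(S) + H(T) − H(S,T).
H(S) = 1.2648, H(T) = 1.5547, H(S,T) = 2.5938.
I(S;T) = 1.2648 + 1.5547 − 2.5938 = 0.226 bits.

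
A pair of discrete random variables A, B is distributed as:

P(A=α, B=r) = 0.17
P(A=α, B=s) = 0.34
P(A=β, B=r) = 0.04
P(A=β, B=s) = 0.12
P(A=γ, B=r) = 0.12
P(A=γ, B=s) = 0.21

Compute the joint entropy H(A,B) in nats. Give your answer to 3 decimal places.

H(A,B) = −Σ p(x,y)·ln p(x,y) over all 6 cells.
  cell (α,r): −0.17·ln0.17 = 0.3012
  cell (α,s): −0.34·ln0.34 = 0.3668
  cell (β,r): −0.04·ln0.04 = 0.1288
  cell (β,s): −0.12·ln0.12 = 0.2544
  cell (γ,r): −0.12·ln0.12 = 0.2544
  cell (γ,s): −0.21·ln0.21 = 0.3277
Sum = 1.633 nats.

1.633 nats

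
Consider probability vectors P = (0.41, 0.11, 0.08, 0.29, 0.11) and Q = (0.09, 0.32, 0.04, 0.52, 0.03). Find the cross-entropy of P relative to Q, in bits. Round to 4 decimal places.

2.8067 bits

H(P,Q) = −Σ p·log₂ q.
  −0.41·log₂(0.09) = 1.42431
  −0.11·log₂(0.32) = 0.18082
  −0.08·log₂(0.04) = 0.37151
  −0.29·log₂(0.52) = 0.27359
  −0.11·log₂(0.03) = 0.55648
H(P,Q) = 2.8067 bits.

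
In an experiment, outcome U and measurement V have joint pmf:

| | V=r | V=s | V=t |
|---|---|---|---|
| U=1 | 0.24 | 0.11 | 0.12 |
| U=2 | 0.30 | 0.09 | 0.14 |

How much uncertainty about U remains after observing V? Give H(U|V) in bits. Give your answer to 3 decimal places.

0.993 bits

Chain rule: H(U|V) = H(U,V) − H(V).
Marginals: p(U) = (0.4700, 0.5300), p(V) = (0.5400, 0.2000, 0.2600).
H(U,V) = 2.4423 bits; H(V) = 1.4497 bits.
H(U|V) = 2.4423 − 1.4497 = 0.993 bits.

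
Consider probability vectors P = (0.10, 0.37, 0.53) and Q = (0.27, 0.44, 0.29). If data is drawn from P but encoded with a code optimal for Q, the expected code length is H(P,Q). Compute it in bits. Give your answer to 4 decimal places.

H(P,Q) = −Σ p·log₂ q.
  −0.10·log₂(0.27) = 0.18890
  −0.37·log₂(0.44) = 0.43824
  −0.53·log₂(0.29) = 0.94651
H(P,Q) = 1.5736 bits.

1.5736 bits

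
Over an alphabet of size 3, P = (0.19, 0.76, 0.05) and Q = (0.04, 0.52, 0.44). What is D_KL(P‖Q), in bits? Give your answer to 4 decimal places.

0.6863 bits

D(P‖Q) = Σ p·log₂(p/q).
  0.19·log₂(0.19/0.04) = 0.42711
  0.76·log₂(0.76/0.52) = 0.41609
  0.05·log₂(0.05/0.44) = -0.15688
D(P‖Q) = 0.6863 bits.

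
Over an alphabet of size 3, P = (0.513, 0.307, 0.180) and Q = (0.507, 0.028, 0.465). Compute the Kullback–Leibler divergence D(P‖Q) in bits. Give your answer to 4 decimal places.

D(P‖Q) = Σ p·log₂(p/q).
  0.513·log₂(0.513/0.507) = 0.00871
  0.307·log₂(0.307/0.028) = 1.06061
  0.180·log₂(0.180/0.465) = -0.24646
D(P‖Q) = 0.8229 bits.

0.8229 bits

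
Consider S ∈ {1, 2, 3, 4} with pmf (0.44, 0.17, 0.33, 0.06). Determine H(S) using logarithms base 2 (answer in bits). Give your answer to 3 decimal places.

1.727 bits

H(S) = −Σ p·log₂ p.
  −(0.44)·log₂(0.44) = 0.5211
  −(0.17)·log₂(0.17) = 0.4346
  −(0.33)·log₂(0.33) = 0.5278
  −(0.06)·log₂(0.06) = 0.2435
Sum: 0.5211 + 0.4346 + 0.5278 + 0.2435 = 1.727 bits.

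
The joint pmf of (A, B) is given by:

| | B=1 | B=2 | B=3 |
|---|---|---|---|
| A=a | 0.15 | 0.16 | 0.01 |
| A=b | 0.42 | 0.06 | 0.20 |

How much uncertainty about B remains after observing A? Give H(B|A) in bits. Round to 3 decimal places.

Chain rule: H(B|A) = H(A,B) − H(A).
Marginals: p(A) = (0.3200, 0.6800), p(B) = (0.5700, 0.2200, 0.2100).
H(A,B) = 2.1336 bits; H(A) = 0.9044 bits.
H(B|A) = 2.1336 − 0.9044 = 1.229 bits.

1.229 bits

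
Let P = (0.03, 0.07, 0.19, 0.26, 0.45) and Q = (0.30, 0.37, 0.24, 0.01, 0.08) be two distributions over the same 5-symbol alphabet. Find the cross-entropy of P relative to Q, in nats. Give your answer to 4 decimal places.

H(P,Q) = −Σ p·ln q.
  −0.03·ln(0.30) = 0.03612
  −0.07·ln(0.37) = 0.06960
  −0.19·ln(0.24) = 0.27115
  −0.26·ln(0.01) = 1.19734
  −0.45·ln(0.08) = 1.13658
H(P,Q) = 2.7108 nats.

2.7108 nats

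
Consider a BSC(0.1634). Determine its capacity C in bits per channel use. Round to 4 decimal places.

0.3576 bits

Binary symmetric channel: C = 1 − h₂(ε) where h₂ is the binary entropy function.
h₂(0.1634) = −0.1634·log₂0.1634 − 0.8366·log₂0.8366 = 0.6424.
C = 1 − 0.6424 = 0.3576 bits per channel use.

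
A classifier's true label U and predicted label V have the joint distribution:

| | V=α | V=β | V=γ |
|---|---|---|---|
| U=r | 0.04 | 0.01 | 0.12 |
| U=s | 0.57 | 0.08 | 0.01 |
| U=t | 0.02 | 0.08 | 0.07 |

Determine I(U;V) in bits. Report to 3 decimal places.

Marginals: p(U) = (0.1700, 0.6600, 0.1700), p(V) = (0.6300, 0.1700, 0.2000).
I(U;V) = Σ p(x,y)·log₂[p(x,y)/(p(x)p(y))].
  (r,α): 0.04·log₂(0.3735) = -0.0568
  (r,β): 0.01·log₂(0.3460) = -0.0153
  (r,γ): 0.12·log₂(3.5294) = 0.2183
  (s,α): 0.57·log₂(1.3709) = 0.2594
  (s,β): 0.08·log₂(0.7130) = -0.0390
  (s,γ): 0.01·log₂(0.0758) = -0.0372
  (t,α): 0.02·log₂(0.1867) = -0.0484
  (t,β): 0.08·log₂(2.7682) = 0.1175
  (t,γ): 0.07·log₂(2.0588) = 0.0729
Sum = 0.471 bits.

0.471 bits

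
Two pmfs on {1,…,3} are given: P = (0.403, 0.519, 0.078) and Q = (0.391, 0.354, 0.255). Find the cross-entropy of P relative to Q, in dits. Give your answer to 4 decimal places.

0.4447 dits

H(P,Q) = −Σ p·log₁₀ q.
  −0.403·log₁₀(0.391) = 0.16435
  −0.519·log₁₀(0.354) = 0.23407
  −0.078·log₁₀(0.255) = 0.04629
H(P,Q) = 0.4447 dits.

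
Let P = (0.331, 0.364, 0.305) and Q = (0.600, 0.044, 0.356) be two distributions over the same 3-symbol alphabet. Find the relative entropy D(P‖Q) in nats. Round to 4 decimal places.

D(P‖Q) = Σ p·ln(p/q).
  0.331·ln(0.331/0.600) = -0.19688
  0.364·ln(0.364/0.044) = 0.76912
  0.305·ln(0.305/0.356) = -0.04716
D(P‖Q) = 0.5251 nats.

0.5251 nats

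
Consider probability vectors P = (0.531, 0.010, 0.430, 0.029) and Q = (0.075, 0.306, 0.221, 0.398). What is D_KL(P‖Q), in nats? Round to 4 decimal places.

1.2154 nats

D(P‖Q) = Σ p·ln(p/q).
  0.531·ln(0.531/0.075) = 1.03931
  0.010·ln(0.010/0.306) = -0.03421
  0.430·ln(0.430/0.221) = 0.28622
  0.029·ln(0.029/0.398) = -0.07596
D(P‖Q) = 1.2154 nats.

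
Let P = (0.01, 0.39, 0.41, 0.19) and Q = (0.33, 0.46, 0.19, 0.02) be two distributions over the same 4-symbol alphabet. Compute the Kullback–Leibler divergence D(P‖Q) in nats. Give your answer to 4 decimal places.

0.6437 nats

D(P‖Q) = Σ p·ln(p/q).
  0.01·ln(0.01/0.33) = -0.03497
  0.39·ln(0.39/0.46) = -0.06438
  0.41·ln(0.41/0.19) = 0.31534
  0.19·ln(0.19/0.02) = 0.42775
D(P‖Q) = 0.6437 nats.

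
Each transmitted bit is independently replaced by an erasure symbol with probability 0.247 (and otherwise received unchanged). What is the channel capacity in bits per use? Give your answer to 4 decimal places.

0.7530 bits

Binary erasure channel: capacity C = 1 − ε.
C = 1 − 0.247 = 0.7530 bits per channel use.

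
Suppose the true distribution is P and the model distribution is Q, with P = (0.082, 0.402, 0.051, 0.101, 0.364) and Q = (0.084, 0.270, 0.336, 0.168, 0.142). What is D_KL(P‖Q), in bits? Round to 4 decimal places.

D(P‖Q) = Σ p·log₂(p/q).
  0.082·log₂(0.082/0.084) = -0.00285
  0.402·log₂(0.402/0.270) = 0.23084
  0.051·log₂(0.051/0.336) = -0.13871
  0.101·log₂(0.101/0.168) = -0.07414
  0.364·log₂(0.364/0.142) = 0.49433
D(P‖Q) = 0.5095 bits.

0.5095 bits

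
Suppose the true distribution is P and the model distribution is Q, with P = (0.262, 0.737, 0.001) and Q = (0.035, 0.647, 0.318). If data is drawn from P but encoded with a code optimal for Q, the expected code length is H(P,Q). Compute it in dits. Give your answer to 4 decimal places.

0.5213 dits

H(P,Q) = −Σ p·log₁₀ q.
  −0.262·log₁₀(0.035) = 0.38145
  −0.737·log₁₀(0.647) = 0.13936
  −0.001·log₁₀(0.318) = 0.00050
H(P,Q) = 0.5213 dits.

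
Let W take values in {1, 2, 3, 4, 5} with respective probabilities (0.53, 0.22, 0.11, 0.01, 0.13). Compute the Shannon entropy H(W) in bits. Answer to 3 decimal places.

1.765 bits

H(W) = −Σ p·log₂ p.
  −(0.53)·log₂(0.53) = 0.4854
  −(0.22)·log₂(0.22) = 0.4806
  −(0.11)·log₂(0.11) = 0.3503
  −(0.01)·log₂(0.01) = 0.0664
  −(0.13)·log₂(0.13) = 0.3826
Sum: 0.4854 + 0.4806 + 0.3503 + 0.0664 + 0.3826 = 1.765 bits.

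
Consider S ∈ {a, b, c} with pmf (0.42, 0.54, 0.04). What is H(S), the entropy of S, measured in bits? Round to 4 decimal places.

1.1914 bits

H(S) = −Σ p·log₂ p.
  −(0.42)·log₂(0.42) = 0.52565
  −(0.54)·log₂(0.54) = 0.48004
  −(0.04)·log₂(0.04) = 0.18575
Sum: 0.52565 + 0.48004 + 0.18575 = 1.1914 bits.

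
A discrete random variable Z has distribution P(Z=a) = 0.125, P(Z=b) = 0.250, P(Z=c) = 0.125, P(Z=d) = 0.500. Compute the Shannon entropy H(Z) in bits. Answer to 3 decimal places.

1.750 bits

H(Z) = −Σ p·log₂ p.
  −(0.125)·log₂(0.125) = 0.3750
  −(0.250)·log₂(0.250) = 0.5000
  −(0.125)·log₂(0.125) = 0.3750
  −(0.500)·log₂(0.500) = 0.5000
Sum: 0.3750 + 0.5000 + 0.3750 + 0.5000 = 1.750 bits.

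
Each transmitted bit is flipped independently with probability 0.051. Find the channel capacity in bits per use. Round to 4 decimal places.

Binary symmetric channel: C = 1 − h₂(ε) where h₂ is the binary entropy function.
h₂(0.051) = −0.051·log₂0.051 − 0.949·log₂0.949 = 0.2906.
C = 1 − 0.2906 = 0.7094 bits per channel use.

0.7094 bits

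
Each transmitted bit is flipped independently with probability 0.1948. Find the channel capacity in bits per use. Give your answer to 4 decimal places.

Binary symmetric channel: C = 1 − h₂(ε) where h₂ is the binary entropy function.
h₂(0.1948) = −0.1948·log₂0.1948 − 0.8052·log₂0.8052 = 0.7114.
C = 1 − 0.7114 = 0.2886 bits per channel use.

0.2886 bits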